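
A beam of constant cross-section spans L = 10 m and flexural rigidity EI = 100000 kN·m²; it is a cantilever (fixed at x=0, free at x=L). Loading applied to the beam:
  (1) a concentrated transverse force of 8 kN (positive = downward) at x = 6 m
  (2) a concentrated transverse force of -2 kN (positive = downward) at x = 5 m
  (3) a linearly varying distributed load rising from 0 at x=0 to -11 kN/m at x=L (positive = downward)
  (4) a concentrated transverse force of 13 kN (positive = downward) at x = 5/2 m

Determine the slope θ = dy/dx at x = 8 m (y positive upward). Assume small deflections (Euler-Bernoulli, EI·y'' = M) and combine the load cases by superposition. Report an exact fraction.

θ(8) = 144173/12000000 rad

Load 1 — point force P=8 kN at a=6 m (b=L-a=4):
  θ_1 = -Pa²/(2EI)  [x>a] = -8·6²/(2·100000) = -9/6250 rad
Load 2 — point force P=-2 kN at a=5 m (b=L-a=5):
  θ_2 = -Pa²/(2EI)  [x>a] = -(-2)·5²/(2·100000) = 1/4000 rad
Load 3 — triangular load w₀=-11 kN/m (0→w₀ over full span):
  θ_3 = (w₀Lx²/4-w₀L²x/3-w₀x⁴/(24L))/EI = ((-11)·10·8²/4-(-11)·10²·8/3-(-11)·8⁴/(24·10))/100000 = 638/46875 rad
Load 4 — point force P=13 kN at a=5/2 m (b=L-a=15/2):
  θ_4 = -Pa²/(2EI)  [x>a] = -13·(5/2)²/(2·100000) = -13/32000 rad
Superposition: θ = Σ θ_i = 144173/12000000 rad ≈ 0.012014 rad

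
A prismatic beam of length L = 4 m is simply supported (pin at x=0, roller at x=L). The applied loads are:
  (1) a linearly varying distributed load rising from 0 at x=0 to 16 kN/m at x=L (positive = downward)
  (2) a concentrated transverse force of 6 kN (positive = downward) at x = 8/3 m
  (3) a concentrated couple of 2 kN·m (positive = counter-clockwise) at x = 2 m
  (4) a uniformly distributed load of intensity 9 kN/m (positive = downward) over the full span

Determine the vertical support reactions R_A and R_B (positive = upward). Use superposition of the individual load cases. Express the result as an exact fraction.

R_A = 187/6 kN, R_B = 257/6 kN

Load 1 — triangular load w₀=16 kN/m (0→w₀ over full span):
  R_A = w₀L/6 = 16·4/6 = 32/3 kN
  R_B = w₀L/3 = 16·4/3 = 64/3 kN
Load 2 — point force P=6 kN at a=8/3 m (b=L-a=4/3):
  R_A = Pb/L = 6·(4/3)/4 = 2 kN
  R_B = Pa/L = 6·(8/3)/4 = 4 kN
Load 3 — applied couple M₀=2 kN·m at a=2 m (b=L-a=2):
  R_A = M₀/L = 2/4 = 1/2 kN
  R_B = -M₀/L = -2/4 = -1/2 kN
Load 4 — uniform load w=9 kN/m over full span:
  R_A = wL/2 = 9·4/2 = 18 kN
  R_B = wL/2 = 9·4/2 = 18 kN
Superposition: R_A = 187/6 kN, R_B = 257/6 kN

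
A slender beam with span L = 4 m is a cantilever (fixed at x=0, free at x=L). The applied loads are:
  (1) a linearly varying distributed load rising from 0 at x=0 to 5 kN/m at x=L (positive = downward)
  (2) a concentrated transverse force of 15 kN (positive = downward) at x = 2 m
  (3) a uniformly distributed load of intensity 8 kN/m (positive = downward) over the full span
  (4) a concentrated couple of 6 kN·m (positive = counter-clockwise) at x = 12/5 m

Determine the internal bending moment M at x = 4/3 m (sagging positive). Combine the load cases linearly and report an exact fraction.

M(4/3) = -3748/81 kN·m

Load 1 — triangular load w₀=5 kN/m (0→w₀ over full span):
  M_1 = w₀Lx/2 - w₀L²/3 - w₀x³/(6L) = 5·4·(4/3)/2 - 5·4²/3 - 5·(4/3)³/(6·4) = -1120/81 kN·m
Load 2 — point force P=15 kN at a=2 m (b=L-a=2):
  M_2 = -P(a-x)  [x≤a] = -15·(2-(4/3)) = -10 kN·m
Load 3 — uniform load w=8 kN/m over full span:
  M_3 = -w(L-x)²/2 = -8·(4-(4/3))²/2 = -256/9 kN·m
Load 4 — applied couple M₀=6 kN·m at a=12/5 m (b=L-a=8/5):
  M_4 = M₀  [x≤a] = 6 = 6 kN·m
Superposition: M = Σ M_i = -3748/81 kN·m ≈ -46.271605 kN·m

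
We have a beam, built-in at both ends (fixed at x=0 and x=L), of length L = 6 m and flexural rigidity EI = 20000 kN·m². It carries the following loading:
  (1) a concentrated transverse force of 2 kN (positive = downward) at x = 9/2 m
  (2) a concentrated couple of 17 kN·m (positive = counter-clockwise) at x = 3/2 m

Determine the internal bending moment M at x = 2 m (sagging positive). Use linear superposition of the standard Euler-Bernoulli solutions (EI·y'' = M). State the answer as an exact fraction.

M(2) = -59/8 kN·m

Load 1 — point force P=2 kN at a=9/2 m (b=L-a=3/2):
  M_1 = Pb²(3a+b)x/L³ - Pab²/L²  [x≤a] = 2·(3/2)²·(3·(9/2)+(3/2))·2/6³ - 2·(9/2)·(3/2)²/6² = 1/16 kN·m
Load 2 — applied couple M₀=17 kN·m at a=3/2 m (b=L-a=9/2):
  M_2 = R_Ax - M_A - M₀  [x>a] with R_A=51/16, M_A=-51/16 = (51/16)·2 - (-51/16) - 17 = -119/16 kN·m
Superposition: M = Σ M_i = -59/8 kN·m ≈ -7.375000 kN·m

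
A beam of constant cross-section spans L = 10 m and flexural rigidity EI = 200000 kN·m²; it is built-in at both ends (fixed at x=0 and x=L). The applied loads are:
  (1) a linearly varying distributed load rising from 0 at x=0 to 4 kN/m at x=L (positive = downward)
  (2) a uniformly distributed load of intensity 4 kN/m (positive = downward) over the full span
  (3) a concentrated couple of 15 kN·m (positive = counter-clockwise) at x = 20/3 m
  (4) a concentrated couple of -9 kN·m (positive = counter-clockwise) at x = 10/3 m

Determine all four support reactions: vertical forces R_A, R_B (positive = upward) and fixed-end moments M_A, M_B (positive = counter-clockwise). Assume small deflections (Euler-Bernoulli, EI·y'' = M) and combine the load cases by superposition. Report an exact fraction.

R_A = 134/5 kN, M_A = 155/3 kN·m, R_B = 166/5 kN, M_B = -169/3 kN·m

Load 1 — triangular load w₀=4 kN/m (0→w₀ over full span):
  R_A = 3w₀L/20 = 3·4·10/20 = 6 kN
  M_A = w₀L²/30 = 4·10²/30 = 40/3 kN·m
  R_B = 7w₀L/20 = 7·4·10/20 = 14 kN
  M_B = -w₀L²/20 = -4·10²/20 = -20 kN·m
Load 2 — uniform load w=4 kN/m over full span:
  R_A = wL/2 = 4·10/2 = 20 kN
  M_A = wL²/12 = 4·10²/12 = 100/3 kN·m
  R_B = wL/2 = 4·10/2 = 20 kN
  M_B = -wL²/12 = -4·10²/12 = -100/3 kN·m
Load 3 — applied couple M₀=15 kN·m at a=20/3 m (b=L-a=10/3):
  R_A = 6M₀ab/L³ = 6·15·(20/3)·(10/3)/10³ = 2 kN
  M_A = M₀b(2a-b)/L² = 15·(10/3)·(2·(20/3)-(10/3))/10² = 5 kN·m
  R_B = -6M₀ab/L³ = -6·15·(20/3)·(10/3)/10³ = -2 kN
  M_B = M₀a(2b-a)/L² = 15·(20/3)·(2·(10/3)-(20/3))/10² = 0 kN·m
Load 4 — applied couple M₀=-9 kN·m at a=10/3 m (b=L-a=20/3):
  R_A = 6M₀ab/L³ = 6·(-9)·(10/3)·(20/3)/10³ = -6/5 kN
  M_A = M₀b(2a-b)/L² = (-9)·(20/3)·(2·(10/3)-(20/3))/10² = 0 kN·m
  R_B = -6M₀ab/L³ = -6·(-9)·(10/3)·(20/3)/10³ = 6/5 kN
  M_B = M₀a(2b-a)/L² = (-9)·(10/3)·(2·(20/3)-(10/3))/10² = -3 kN·m
Superposition: R_A = 134/5 kN, M_A = 155/3 kN·m, R_B = 166/5 kN, M_B = -169/3 kN·m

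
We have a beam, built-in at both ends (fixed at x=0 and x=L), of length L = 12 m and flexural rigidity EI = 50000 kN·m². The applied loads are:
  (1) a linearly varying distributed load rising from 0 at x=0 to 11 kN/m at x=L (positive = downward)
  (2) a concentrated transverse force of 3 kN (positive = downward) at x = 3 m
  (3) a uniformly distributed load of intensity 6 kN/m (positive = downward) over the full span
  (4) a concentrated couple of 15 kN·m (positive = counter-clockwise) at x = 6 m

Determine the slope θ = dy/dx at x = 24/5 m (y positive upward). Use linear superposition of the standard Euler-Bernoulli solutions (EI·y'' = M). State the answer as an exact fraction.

θ(24/5) = -26091/15625000 rad

Load 1 — triangular load w₀=11 kN/m (0→w₀ over full span):
  θ_1 = -w₀(2x(L-x)(L-2x)(x+2L)+x²(L-x)²)/(120LEI) = -11·(2·(24/5)·(12-(24/5))·(12-2·(24/5))·((24/5)+2·12)+(24/5)²·(12-(24/5))²)/(120·12·50000) = -1782/1953125 rad
Load 2 — point force P=3 kN at a=3 m (b=L-a=9):
  θ_2 = Pa²(L-x)(2bL-(3b+a)(L-x))/(2L³EI)  [x>a] = 3·3²·(12-(24/5))·(2·9·12-(3·9+3)·(12-(24/5)))/(2·12³·50000) = 0 rad
Load 3 — uniform load w=6 kN/m over full span:
  θ_3 = -wx(L-x)(L-2x)/(12EI) = -6·(24/5)·(12-(24/5))·(12-2·(24/5))/(12·50000) = -324/390625 rad
Load 4 — applied couple M₀=15 kN·m at a=6 m (b=L-a=6):
  θ_4 = (R_Ax²/2 - M_Ax)/EI  [x≤a] with R_A=15/8, M_A=15/4 = ((15/8)·(24/5)²/2 - (15/4)·(24/5))/50000 = 9/125000 rad
Superposition: θ = Σ θ_i = -26091/15625000 rad ≈ -0.001670 rad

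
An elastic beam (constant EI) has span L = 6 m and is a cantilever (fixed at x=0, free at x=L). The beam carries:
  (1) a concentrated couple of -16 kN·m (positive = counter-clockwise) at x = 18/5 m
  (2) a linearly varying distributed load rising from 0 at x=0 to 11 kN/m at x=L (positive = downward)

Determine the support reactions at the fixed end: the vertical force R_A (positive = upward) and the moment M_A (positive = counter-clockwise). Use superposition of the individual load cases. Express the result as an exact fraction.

R_A = 33 kN, M_A = 148 kN·m

Load 1 — applied couple M₀=-16 kN·m at a=18/5 m (b=L-a=12/5):
  R_A = 0 kN
  M_A = -M₀ = -(-16) = 16 kN·m
Load 2 — triangular load w₀=11 kN/m (0→w₀ over full span):
  R_A = w₀L/2 = 11·6/2 = 33 kN
  M_A = w₀L²/3 = 11·6²/3 = 132 kN·m
Superposition: R_A = 33 kN, M_A = 148 kN·m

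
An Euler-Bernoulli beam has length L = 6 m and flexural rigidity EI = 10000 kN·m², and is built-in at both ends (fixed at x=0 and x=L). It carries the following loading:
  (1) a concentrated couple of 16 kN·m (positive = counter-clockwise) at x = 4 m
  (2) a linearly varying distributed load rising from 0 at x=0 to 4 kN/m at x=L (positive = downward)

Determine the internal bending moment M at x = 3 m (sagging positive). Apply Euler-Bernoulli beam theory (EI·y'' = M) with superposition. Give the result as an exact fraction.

Load 1 — applied couple M₀=16 kN·m at a=4 m (b=L-a=2):
  M_1 = R_Ax - M_A  [x≤a] with R_A=32/9, M_A=16/3 = (32/9)·3 - (16/3) = 16/3 kN·m
Load 2 — triangular load w₀=4 kN/m (0→w₀ over full span):
  M_2 = 3w₀Lx/20 - w₀L²/30 - w₀x³/(6L) = 3·4·6·3/20 - 4·6²/30 - 4·3³/(6·6) = 3 kN·m
Superposition: M = Σ M_i = 25/3 kN·m ≈ 8.333333 kN·m

M(3) = 25/3 kN·m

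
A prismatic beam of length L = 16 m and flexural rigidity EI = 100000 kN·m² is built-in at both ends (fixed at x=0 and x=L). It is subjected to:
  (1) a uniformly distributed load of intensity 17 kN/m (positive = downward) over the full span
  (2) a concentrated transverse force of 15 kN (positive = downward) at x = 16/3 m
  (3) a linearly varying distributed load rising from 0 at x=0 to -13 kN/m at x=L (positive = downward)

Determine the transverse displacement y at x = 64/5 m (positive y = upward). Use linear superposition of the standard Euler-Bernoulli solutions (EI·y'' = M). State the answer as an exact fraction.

Load 1 — uniform load w=17 kN/m over full span:
  y_1 = -wx²(L-x)²/(24EI) = -17·(64/5)²·(16-(64/5))²/(24·100000) = -69632/5859375 m
Load 2 — point force P=15 kN at a=16/3 m (b=L-a=32/3):
  y_2 = -Pa²(L-x)²(3bL-(3b+a)(L-x))/(6L³EI)  [x>a] = -15·(16/3)²·(16-(64/5))²·(3·(32/3)·16-(3·(32/3)+(16/3))·(16-(64/5)))/(6·16³·100000) = -1472/2109375 m
Load 3 — triangular load w₀=-13 kN/m (0→w₀ over full span):
  y_3 = -w₀x²(L-x)²(x+2L)/(120LEI) = -(-13)·(64/5)²·(16-(64/5))²·((64/5)+2·16)/(120·16·100000) = 745472/146484375 m
Superposition: y = Σ y_i = -9877952/1318359375 m ≈ -0.007493 m

y(64/5) = -9877952/1318359375 m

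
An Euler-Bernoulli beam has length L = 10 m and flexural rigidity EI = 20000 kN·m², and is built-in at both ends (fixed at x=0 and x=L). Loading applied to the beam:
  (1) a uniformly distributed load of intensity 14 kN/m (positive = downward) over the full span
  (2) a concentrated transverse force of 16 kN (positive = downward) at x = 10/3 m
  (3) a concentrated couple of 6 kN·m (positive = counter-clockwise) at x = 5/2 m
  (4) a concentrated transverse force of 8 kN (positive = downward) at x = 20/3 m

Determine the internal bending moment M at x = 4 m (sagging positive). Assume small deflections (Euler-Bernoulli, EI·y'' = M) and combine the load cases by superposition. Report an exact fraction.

Load 1 — uniform load w=14 kN/m over full span:
  M_1 = wLx/2 - wL²/12 - wx²/2 = 14·10·4/2 - 14·10²/12 - 14·4²/2 = 154/3 kN·m
Load 2 — point force P=16 kN at a=10/3 m (b=L-a=20/3):
  M_2 = Pa²(a+3b)(L-x)/L³ - Pa²b/L²  [x>a] = 16·(10/3)²·((10/3)+3·(20/3))·(10-4)/10³ - 16·(10/3)²·(20/3)/10² = 352/27 kN·m
Load 3 — applied couple M₀=6 kN·m at a=5/2 m (b=L-a=15/2):
  M_3 = R_Ax - M_A - M₀  [x>a] with R_A=27/40, M_A=-9/8 = (27/40)·4 - (-9/8) - 6 = -87/40 kN·m
Load 4 — point force P=8 kN at a=20/3 m (b=L-a=10/3):
  M_4 = Pb²(3a+b)x/L³ - Pab²/L²  [x≤a] = 8·(10/3)²·(3·(20/3)+(10/3))·4/10³ - 8·(20/3)·(10/3)²/10² = 64/27 kN·m
Superposition: M = Σ M_i = 69731/1080 kN·m ≈ 64.565741 kN·m

M(4) = 69731/1080 kN·m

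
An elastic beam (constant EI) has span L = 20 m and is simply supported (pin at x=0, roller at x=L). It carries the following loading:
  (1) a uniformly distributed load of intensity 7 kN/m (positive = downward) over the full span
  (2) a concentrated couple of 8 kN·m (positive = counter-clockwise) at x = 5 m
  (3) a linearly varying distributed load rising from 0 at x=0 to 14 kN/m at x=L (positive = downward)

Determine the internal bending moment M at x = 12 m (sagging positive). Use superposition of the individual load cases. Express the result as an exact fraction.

M(12) = 3456/5 kN·m

Load 1 — uniform load w=7 kN/m over full span:
  M_1 = wx(L-x)/2 = 7·12·(20-12)/2 = 336 kN·m
Load 2 — applied couple M₀=8 kN·m at a=5 m (b=L-a=15):
  M_2 = M₀x/L - M₀  [x>a] = 8·12/20 - 8 = -16/5 kN·m
Load 3 — triangular load w₀=14 kN/m (0→w₀ over full span):
  M_3 = w₀Lx/6 - w₀x³/(6L) = 14·20·12/6 - 14·12³/(6·20) = 1792/5 kN·m
Superposition: M = Σ M_i = 3456/5 kN·m ≈ 691.200000 kN·m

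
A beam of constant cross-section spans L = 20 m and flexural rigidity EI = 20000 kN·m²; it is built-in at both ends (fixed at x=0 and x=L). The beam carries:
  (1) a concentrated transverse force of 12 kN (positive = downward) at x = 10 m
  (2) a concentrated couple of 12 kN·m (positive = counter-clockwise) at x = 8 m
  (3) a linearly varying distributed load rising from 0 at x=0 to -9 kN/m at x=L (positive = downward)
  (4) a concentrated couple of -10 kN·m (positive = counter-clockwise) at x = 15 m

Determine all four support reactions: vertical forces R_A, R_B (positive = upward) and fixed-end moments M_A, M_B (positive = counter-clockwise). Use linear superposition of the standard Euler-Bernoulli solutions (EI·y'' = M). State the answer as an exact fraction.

R_A = -41397/2000 kN, M_A = -18337/200 kN·m, R_B = -114603/2000 kN, M_B = 31143/200 kN·m

Load 1 — point force P=12 kN at a=10 m (b=L-a=10):
  R_A = Pb²(3a+b)/L³ = 12·10²·(3·10+10)/20³ = 6 kN
  M_A = Pab²/L² = 12·10·10²/20² = 30 kN·m
  R_B = Pa²(a+3b)/L³ = 12·10²·(10+3·10)/20³ = 6 kN
  M_B = -Pa²b/L² = -12·10²·10/20² = -30 kN·m
Load 2 — applied couple M₀=12 kN·m at a=8 m (b=L-a=12):
  R_A = 6M₀ab/L³ = 6·12·8·12/20³ = 108/125 kN
  M_A = M₀b(2a-b)/L² = 12·12·(2·8-12)/20² = 36/25 kN·m
  R_B = -6M₀ab/L³ = -6·12·8·12/20³ = -108/125 kN
  M_B = M₀a(2b-a)/L² = 12·8·(2·12-8)/20² = 96/25 kN·m
Load 3 — triangular load w₀=-9 kN/m (0→w₀ over full span):
  R_A = 3w₀L/20 = 3·(-9)·20/20 = -27 kN
  M_A = w₀L²/30 = (-9)·20²/30 = -120 kN·m
  R_B = 7w₀L/20 = 7·(-9)·20/20 = -63 kN
  M_B = -w₀L²/20 = -(-9)·20²/20 = 180 kN·m
Load 4 — applied couple M₀=-10 kN·m at a=15 m (b=L-a=5):
  R_A = 6M₀ab/L³ = 6·(-10)·15·5/20³ = -9/16 kN
  M_A = M₀b(2a-b)/L² = (-10)·5·(2·15-5)/20² = -25/8 kN·m
  R_B = -6M₀ab/L³ = -6·(-10)·15·5/20³ = 9/16 kN
  M_B = M₀a(2b-a)/L² = (-10)·15·(2·5-15)/20² = 15/8 kN·m
Superposition: R_A = -41397/2000 kN, M_A = -18337/200 kN·m, R_B = -114603/2000 kN, M_B = 31143/200 kN·m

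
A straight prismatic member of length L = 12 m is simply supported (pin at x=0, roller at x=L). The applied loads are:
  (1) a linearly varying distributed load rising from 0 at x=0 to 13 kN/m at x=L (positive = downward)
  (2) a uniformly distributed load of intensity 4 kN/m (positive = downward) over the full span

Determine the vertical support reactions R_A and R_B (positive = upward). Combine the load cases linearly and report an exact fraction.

Load 1 — triangular load w₀=13 kN/m (0→w₀ over full span):
  R_A = w₀L/6 = 13·12/6 = 26 kN
  R_B = w₀L/3 = 13·12/3 = 52 kN
Load 2 — uniform load w=4 kN/m over full span:
  R_A = wL/2 = 4·12/2 = 24 kN
  R_B = wL/2 = 4·12/2 = 24 kN
Superposition: R_A = 50 kN, R_B = 76 kN

R_A = 50 kN, R_B = 76 kN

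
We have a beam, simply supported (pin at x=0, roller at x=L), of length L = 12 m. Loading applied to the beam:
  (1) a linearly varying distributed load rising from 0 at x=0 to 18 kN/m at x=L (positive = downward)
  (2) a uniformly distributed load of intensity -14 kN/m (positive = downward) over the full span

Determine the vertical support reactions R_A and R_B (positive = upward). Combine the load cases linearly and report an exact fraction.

Load 1 — triangular load w₀=18 kN/m (0→w₀ over full span):
  R_A = w₀L/6 = 18·12/6 = 36 kN
  R_B = w₀L/3 = 18·12/3 = 72 kN
Load 2 — uniform load w=-14 kN/m over full span:
  R_A = wL/2 = (-14)·12/2 = -84 kN
  R_B = wL/2 = (-14)·12/2 = -84 kN
Superposition: R_A = -48 kN, R_B = -12 kN

R_A = -48 kN, R_B = -12 kN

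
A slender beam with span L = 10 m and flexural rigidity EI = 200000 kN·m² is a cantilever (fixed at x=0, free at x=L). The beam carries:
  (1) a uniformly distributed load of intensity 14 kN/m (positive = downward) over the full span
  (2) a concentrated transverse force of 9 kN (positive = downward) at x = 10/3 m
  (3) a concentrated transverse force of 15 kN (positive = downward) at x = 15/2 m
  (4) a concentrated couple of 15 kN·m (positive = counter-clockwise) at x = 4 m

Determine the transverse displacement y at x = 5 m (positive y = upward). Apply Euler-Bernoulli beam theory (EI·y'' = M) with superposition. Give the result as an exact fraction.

Load 1 — uniform load w=14 kN/m over full span:
  y_1 = -wx²(x²-4Lx+6L²)/(24EI) = -14·5²·(5²-4·10·5+6·10²)/(24·200000) = -119/3840 m
Load 2 — point force P=9 kN at a=10/3 m (b=L-a=20/3):
  y_2 = -Pa²(3x-a)/(6EI)  [x>a] = -9·(10/3)²·(3·5-(10/3))/(6·200000) = -7/7200 m
Load 3 — point force P=15 kN at a=15/2 m (b=L-a=5/2):
  y_3 = -Px²(3a-x)/(6EI)  [x≤a] = -15·5²·(3·(15/2)-5)/(6·200000) = -7/1280 m
Load 4 — applied couple M₀=15 kN·m at a=4 m (b=L-a=6):
  y_4 = M₀a(2x-a)/(2EI)  [x>a] = 15·4·(2·5-4)/(2·200000) = 9/10000 m
Superposition: y = Σ y_i = -13151/360000 m ≈ -0.036531 m

y(5) = -13151/360000 m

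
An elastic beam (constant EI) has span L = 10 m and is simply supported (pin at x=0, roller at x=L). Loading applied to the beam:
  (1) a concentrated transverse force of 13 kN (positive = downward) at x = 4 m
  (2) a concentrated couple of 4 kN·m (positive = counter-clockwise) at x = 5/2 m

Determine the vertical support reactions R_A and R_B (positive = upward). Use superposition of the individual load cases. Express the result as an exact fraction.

Load 1 — point force P=13 kN at a=4 m (b=L-a=6):
  R_A = Pb/L = 13·6/10 = 39/5 kN
  R_B = Pa/L = 13·4/10 = 26/5 kN
Load 2 — applied couple M₀=4 kN·m at a=5/2 m (b=L-a=15/2):
  R_A = M₀/L = 4/10 = 2/5 kN
  R_B = -M₀/L = -4/10 = -2/5 kN
Superposition: R_A = 41/5 kN, R_B = 24/5 kN

R_A = 41/5 kN, R_B = 24/5 kN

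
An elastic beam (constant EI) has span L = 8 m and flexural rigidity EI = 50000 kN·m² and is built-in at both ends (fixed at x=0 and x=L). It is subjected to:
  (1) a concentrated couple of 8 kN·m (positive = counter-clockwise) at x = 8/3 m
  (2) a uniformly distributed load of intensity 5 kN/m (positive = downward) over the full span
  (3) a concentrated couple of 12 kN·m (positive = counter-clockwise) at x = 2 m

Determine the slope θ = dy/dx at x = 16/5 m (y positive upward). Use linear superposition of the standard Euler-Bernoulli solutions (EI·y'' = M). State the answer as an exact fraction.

θ(16/5) = -39/312500 rad

Load 1 — applied couple M₀=8 kN·m at a=8/3 m (b=L-a=16/3):
  θ_1 = (R_Ax²/2 - M_Ax - M₀(x-a))/EI  [x>a] with R_A=4/3, M_A=0 = ((4/3)·(16/5)²/2 - 0·(16/5) - 8·((16/5)-(8/3)))/50000 = 4/78125 rad
Load 2 — uniform load w=5 kN/m over full span:
  θ_2 = -wx(L-x)(L-2x)/(12EI) = -5·(16/5)·(8-(16/5))·(8-2·(16/5))/(12·50000) = -16/78125 rad
Load 3 — applied couple M₀=12 kN·m at a=2 m (b=L-a=6):
  θ_3 = (R_Ax²/2 - M_Ax - M₀(x-a))/EI  [x>a] with R_A=27/16, M_A=-9/4 = ((27/16)·(16/5)²/2 - (-9/4)·(16/5) - 12·((16/5)-2))/50000 = 9/312500 rad
Superposition: θ = Σ θ_i = -39/312500 rad ≈ -0.000125 rad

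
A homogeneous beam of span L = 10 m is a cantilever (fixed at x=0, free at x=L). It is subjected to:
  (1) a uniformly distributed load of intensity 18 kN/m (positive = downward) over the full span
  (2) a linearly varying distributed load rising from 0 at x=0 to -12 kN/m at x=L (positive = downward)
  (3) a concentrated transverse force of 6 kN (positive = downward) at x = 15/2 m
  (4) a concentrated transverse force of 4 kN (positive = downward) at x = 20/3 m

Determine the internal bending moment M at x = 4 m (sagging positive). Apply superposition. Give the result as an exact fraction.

Load 1 — uniform load w=18 kN/m over full span:
  M_1 = -w(L-x)²/2 = -18·(10-4)²/2 = -324 kN·m
Load 2 — triangular load w₀=-12 kN/m (0→w₀ over full span):
  M_2 = w₀Lx/2 - w₀L²/3 - w₀x³/(6L) = (-12)·10·4/2 - (-12)·10²/3 - (-12)·4³/(6·10) = 864/5 kN·m
Load 3 — point force P=6 kN at a=15/2 m (b=L-a=5/2):
  M_3 = -P(a-x)  [x≤a] = -6·((15/2)-4) = -21 kN·m
Load 4 — point force P=4 kN at a=20/3 m (b=L-a=10/3):
  M_4 = -P(a-x)  [x≤a] = -4·((20/3)-4) = -32/3 kN·m
Superposition: M = Σ M_i = -2743/15 kN·m ≈ -182.866667 kN·m

M(4) = -2743/15 kN·m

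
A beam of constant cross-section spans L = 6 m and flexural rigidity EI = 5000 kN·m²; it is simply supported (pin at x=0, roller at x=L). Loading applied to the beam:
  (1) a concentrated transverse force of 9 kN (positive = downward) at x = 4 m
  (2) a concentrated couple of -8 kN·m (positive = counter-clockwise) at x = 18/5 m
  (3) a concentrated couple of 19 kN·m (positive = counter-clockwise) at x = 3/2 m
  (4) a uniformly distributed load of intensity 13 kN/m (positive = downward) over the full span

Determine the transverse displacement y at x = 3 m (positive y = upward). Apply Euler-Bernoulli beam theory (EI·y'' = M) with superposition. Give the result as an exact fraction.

Load 1 — point force P=9 kN at a=4 m (b=L-a=2):
  y_1 = -Pbx(L²-b²-x²)/(6LEI)  [x≤a] = -9·2·3·(6²-2²-3²)/(6·6·5000) = -69/10000 m
Load 2 — applied couple M₀=-8 kN·m at a=18/5 m (b=L-a=12/5):
  y_2 = (M₀x³/(6L)+C₁x)/EI  [x≤a] with C₁=M₀(3b²-L²)/(6L)=104/25 = ((-8)·3³/(6·6)+(104/25)·3)/5000 = 81/62500 m
Load 3 — applied couple M₀=19 kN·m at a=3/2 m (b=L-a=9/2):
  y_3 = (M₀x³/(6L)-M₀(x-a)²/2+C₁x)/EI  [x>a] with C₁=M₀(3b²-L²)/(6L)=209/16 = (19·3³/(6·6)-19·(3-(3/2))²/2+(209/16)·3)/5000 = 513/80000 m
Load 4 — uniform load w=13 kN/m over full span:
  y_4 = -wx(L³-2Lx²+x³)/(24EI) = -13·3·(6³-2·6·3²+3³)/(24·5000) = -351/8000 m
Superposition: y = Σ y_i = -86133/2000000 m ≈ -0.043067 m

y(3) = -86133/2000000 m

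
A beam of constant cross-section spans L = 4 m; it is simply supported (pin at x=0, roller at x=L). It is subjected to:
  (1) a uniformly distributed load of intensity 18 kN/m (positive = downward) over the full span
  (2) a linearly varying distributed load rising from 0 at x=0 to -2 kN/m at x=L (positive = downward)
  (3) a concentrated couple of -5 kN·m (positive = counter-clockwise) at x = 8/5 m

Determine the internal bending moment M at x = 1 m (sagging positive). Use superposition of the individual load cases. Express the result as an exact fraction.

Load 1 — uniform load w=18 kN/m over full span:
  M_1 = wx(L-x)/2 = 18·1·(4-1)/2 = 27 kN·m
Load 2 — triangular load w₀=-2 kN/m (0→w₀ over full span):
  M_2 = w₀Lx/6 - w₀x³/(6L) = (-2)·4·1/6 - (-2)·1³/(6·4) = -5/4 kN·m
Load 3 — applied couple M₀=-5 kN·m at a=8/5 m (b=L-a=12/5):
  M_3 = M₀x/L  [x≤a] = (-5)·1/4 = -5/4 kN·m
Superposition: M = Σ M_i = 49/2 kN·m ≈ 24.500000 kN·m

M(1) = 49/2 kN·m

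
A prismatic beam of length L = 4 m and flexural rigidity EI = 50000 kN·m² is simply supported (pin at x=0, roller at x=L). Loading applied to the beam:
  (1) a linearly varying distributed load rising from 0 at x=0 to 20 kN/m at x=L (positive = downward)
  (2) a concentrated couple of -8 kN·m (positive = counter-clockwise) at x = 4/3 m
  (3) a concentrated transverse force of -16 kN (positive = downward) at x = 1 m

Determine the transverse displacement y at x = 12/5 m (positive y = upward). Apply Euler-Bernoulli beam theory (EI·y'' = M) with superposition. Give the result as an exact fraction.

y(12/5) = -41107/87890625 m

Load 1 — triangular load w₀=20 kN/m (0→w₀ over full span):
  y_1 = -w₀x(7L⁴-10L²x²+3x⁴)/(360LEI) = -20·(12/5)·(7·4⁴-10·4²·(12/5)²+3·(12/5)⁴)/(360·4·50000) = -18944/29296875 m
Load 2 — applied couple M₀=-8 kN·m at a=4/3 m (b=L-a=8/3):
  y_2 = (M₀x³/(6L)-M₀(x-a)²/2+C₁x)/EI  [x>a] with C₁=M₀(3b²-L²)/(6L)=-16/9 = ((-8)·(12/5)³/(6·4)-(-8)·((12/5)-(4/3))²/2+(-16/9)·(12/5))/50000 = -304/3515625 m
Load 3 — point force P=-16 kN at a=1 m (b=L-a=3):
  y_3 = -Pa(L-x)(2Lx-a²-x²)/(6LEI)  [x>a] = -(-16)·1·(4-(12/5))·(2·4·(12/5)-1²-(12/5)²)/(6·4·50000) = 311/1171875 m
Superposition: y = Σ y_i = -41107/87890625 m ≈ -0.000468 m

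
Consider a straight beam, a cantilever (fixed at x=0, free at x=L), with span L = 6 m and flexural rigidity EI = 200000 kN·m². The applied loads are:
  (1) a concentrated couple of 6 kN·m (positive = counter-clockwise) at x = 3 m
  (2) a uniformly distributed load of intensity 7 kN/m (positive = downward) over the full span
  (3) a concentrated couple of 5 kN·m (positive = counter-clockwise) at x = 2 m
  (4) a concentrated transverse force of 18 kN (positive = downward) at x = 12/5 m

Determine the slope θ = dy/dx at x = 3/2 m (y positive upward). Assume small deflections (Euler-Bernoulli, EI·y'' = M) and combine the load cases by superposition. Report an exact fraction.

θ(3/2) = -13899/16000000 rad

Load 1 — applied couple M₀=6 kN·m at a=3 m (b=L-a=3):
  θ_1 = M₀x/EI  [x≤a] = 6·(3/2)/200000 = 9/200000 rad
Load 2 — uniform load w=7 kN/m over full span:
  θ_2 = -wx(x²-3Lx+3L²)/(6EI) = -7·(3/2)·((3/2)²-3·6·(3/2)+3·6²)/(6·200000) = -2331/3200000 rad
Load 3 — applied couple M₀=5 kN·m at a=2 m (b=L-a=4):
  θ_3 = M₀x/EI  [x≤a] = 5·(3/2)/200000 = 3/80000 rad
Load 4 — point force P=18 kN at a=12/5 m (b=L-a=18/5):
  θ_4 = -Px(2a-x)/(2EI)  [x≤a] = -18·(3/2)·(2·(12/5)-(3/2))/(2·200000) = -891/4000000 rad
Superposition: θ = Σ θ_i = -13899/16000000 rad ≈ -0.000869 rad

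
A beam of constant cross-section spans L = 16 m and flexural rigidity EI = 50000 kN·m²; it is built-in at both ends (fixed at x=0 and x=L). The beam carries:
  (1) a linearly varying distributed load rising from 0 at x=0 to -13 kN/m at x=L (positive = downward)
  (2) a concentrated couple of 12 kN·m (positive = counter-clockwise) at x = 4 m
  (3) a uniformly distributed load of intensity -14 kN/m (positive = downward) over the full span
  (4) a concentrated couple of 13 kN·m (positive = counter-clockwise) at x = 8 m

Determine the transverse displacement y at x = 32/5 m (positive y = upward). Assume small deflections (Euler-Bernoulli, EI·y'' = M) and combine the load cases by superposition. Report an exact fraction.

y(32/5) = 3143114/48828125 m

Load 1 — triangular load w₀=-13 kN/m (0→w₀ over full span):
  y_1 = -w₀x²(L-x)²(x+2L)/(120LEI) = -(-13)·(32/5)²·(16-(32/5))²·((32/5)+2·16)/(120·16·50000) = 958464/48828125 m
Load 2 — applied couple M₀=12 kN·m at a=4 m (b=L-a=12):
  y_2 = (R_Ax³/6 - M_Ax²/2 - M₀(x-a)²/2)/EI  [x>a] with R_A=27/32, M_A=-9/4 = ((27/32)·(32/5)³/6 - (-9/4)·(32/5)²/2 - 12·((32/5)-4)²/2)/50000 = 378/390625 m
Load 3 — uniform load w=-14 kN/m over full span:
  y_3 = -wx²(L-x)²/(24EI) = -(-14)·(32/5)²·(16-(32/5))²/(24·50000) = 86016/1953125 m
Load 4 — applied couple M₀=13 kN·m at a=8 m (b=L-a=8):
  y_4 = (R_Ax³/6 - M_Ax²/2)/EI  [x≤a] with R_A=39/32, M_A=13/4 = ((39/32)·(32/5)³/6 - (13/4)·(32/5)²/2)/50000 = -104/390625 m
Superposition: y = Σ y_i = 3143114/48828125 m ≈ 0.064371 m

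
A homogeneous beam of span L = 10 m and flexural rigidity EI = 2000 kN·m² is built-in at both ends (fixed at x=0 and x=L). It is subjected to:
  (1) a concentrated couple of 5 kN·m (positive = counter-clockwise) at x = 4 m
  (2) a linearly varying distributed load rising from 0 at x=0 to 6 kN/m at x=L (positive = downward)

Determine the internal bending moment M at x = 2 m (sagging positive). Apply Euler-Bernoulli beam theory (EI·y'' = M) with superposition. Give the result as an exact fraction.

M(2) = -49/25 kN·m

Load 1 — applied couple M₀=5 kN·m at a=4 m (b=L-a=6):
  M_1 = R_Ax - M_A  [x≤a] with R_A=18/25, M_A=3/5 = (18/25)·2 - (3/5) = 21/25 kN·m
Load 2 — triangular load w₀=6 kN/m (0→w₀ over full span):
  M_2 = 3w₀Lx/20 - w₀L²/30 - w₀x³/(6L) = 3·6·10·2/20 - 6·10²/30 - 6·2³/(6·10) = -14/5 kN·m
Superposition: M = Σ M_i = -49/25 kN·m ≈ -1.960000 kN·m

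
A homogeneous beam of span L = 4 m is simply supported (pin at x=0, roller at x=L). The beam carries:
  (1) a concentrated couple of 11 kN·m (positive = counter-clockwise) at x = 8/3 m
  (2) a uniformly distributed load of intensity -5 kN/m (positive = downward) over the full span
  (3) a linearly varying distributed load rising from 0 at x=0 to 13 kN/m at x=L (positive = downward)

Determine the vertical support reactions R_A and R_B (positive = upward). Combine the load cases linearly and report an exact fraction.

R_A = 17/12 kN, R_B = 55/12 kN

Load 1 — applied couple M₀=11 kN·m at a=8/3 m (b=L-a=4/3):
  R_A = M₀/L = 11/4 kN
  R_B = -M₀/L = -11/4 kN
Load 2 — uniform load w=-5 kN/m over full span:
  R_A = wL/2 = (-5)·4/2 = -10 kN
  R_B = wL/2 = (-5)·4/2 = -10 kN
Load 3 — triangular load w₀=13 kN/m (0→w₀ over full span):
  R_A = w₀L/6 = 13·4/6 = 26/3 kN
  R_B = w₀L/3 = 13·4/3 = 52/3 kN
Superposition: R_A = 17/12 kN, R_B = 55/12 kN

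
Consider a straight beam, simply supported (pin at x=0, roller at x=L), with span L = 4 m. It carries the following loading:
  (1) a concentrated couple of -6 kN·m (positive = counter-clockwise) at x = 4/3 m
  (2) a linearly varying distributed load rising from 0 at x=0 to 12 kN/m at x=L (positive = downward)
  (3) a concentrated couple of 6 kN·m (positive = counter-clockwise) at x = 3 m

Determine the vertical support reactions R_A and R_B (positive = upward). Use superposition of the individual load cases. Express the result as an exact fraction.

R_A = 8 kN, R_B = 16 kN

Load 1 — applied couple M₀=-6 kN·m at a=4/3 m (b=L-a=8/3):
  R_A = M₀/L = (-6)/4 = -3/2 kN
  R_B = -M₀/L = -(-6)/4 = 3/2 kN
Load 2 — triangular load w₀=12 kN/m (0→w₀ over full span):
  R_A = w₀L/6 = 12·4/6 = 8 kN
  R_B = w₀L/3 = 12·4/3 = 16 kN
Load 3 — applied couple M₀=6 kN·m at a=3 m (b=L-a=1):
  R_A = M₀/L = 6/4 = 3/2 kN
  R_B = -M₀/L = -6/4 = -3/2 kN
Superposition: R_A = 8 kN, R_B = 16 kN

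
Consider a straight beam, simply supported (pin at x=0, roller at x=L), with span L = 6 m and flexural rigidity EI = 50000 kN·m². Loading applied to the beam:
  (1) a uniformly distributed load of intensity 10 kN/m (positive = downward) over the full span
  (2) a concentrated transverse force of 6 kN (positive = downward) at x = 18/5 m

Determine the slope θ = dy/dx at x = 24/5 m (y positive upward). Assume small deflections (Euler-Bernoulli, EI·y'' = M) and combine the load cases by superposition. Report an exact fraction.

Load 1 — uniform load w=10 kN/m over full span:
  θ_1 = -w(L³-6Lx²+4x³)/(24EI) = -10·(6³-6·6·(24/5)²+4·(24/5)³)/(24·50000) = 891/625000 rad
Load 2 — point force P=6 kN at a=18/5 m (b=L-a=12/5):
  θ_2 = -Pa(2L²-6Lx+3x²+a²)/(6LEI)  [x>a] = -6·(18/5)·(2·6²-6·6·(24/5)+3·(24/5)²+(18/5)²)/(6·6·50000) = 351/1562500 rad
Superposition: θ = Σ θ_i = 5157/3125000 rad ≈ 0.001650 rad

θ(24/5) = 5157/3125000 rad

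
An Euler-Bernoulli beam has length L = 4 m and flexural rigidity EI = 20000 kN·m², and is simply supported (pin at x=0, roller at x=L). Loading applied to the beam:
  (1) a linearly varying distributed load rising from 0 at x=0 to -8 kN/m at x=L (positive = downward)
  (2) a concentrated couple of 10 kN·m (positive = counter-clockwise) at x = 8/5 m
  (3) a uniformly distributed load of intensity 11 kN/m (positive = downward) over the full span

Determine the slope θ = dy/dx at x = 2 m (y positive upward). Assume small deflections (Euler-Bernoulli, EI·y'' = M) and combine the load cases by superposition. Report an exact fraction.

Load 1 — triangular load w₀=-8 kN/m (0→w₀ over full span):
  θ_1 = -w₀(7L⁴-30L²x²+15x⁴)/(360LEI) = -(-8)·(7·4⁴-30·4²·2²+15·2⁴)/(360·4·20000) = 7/225000 rad
Load 2 — applied couple M₀=10 kN·m at a=8/5 m (b=L-a=12/5):
  θ_2 = (M₀x²/(2L)-M₀(x-a)+C₁)/EI  [x>a] with C₁=M₀(3b²-L²)/(6L)=8/15 = (10·2²/(2·4)-10·(2-(8/5))+(8/15))/20000 = 23/300000 rad
Load 3 — uniform load w=11 kN/m over full span:
  θ_3 = -w(L³-6Lx²+4x³)/(24EI) = -11·(4³-6·4·2²+4·2³)/(24·20000) = 0 rad
Superposition: θ = Σ θ_i = 97/900000 rad ≈ 0.000108 rad

θ(2) = 97/900000 rad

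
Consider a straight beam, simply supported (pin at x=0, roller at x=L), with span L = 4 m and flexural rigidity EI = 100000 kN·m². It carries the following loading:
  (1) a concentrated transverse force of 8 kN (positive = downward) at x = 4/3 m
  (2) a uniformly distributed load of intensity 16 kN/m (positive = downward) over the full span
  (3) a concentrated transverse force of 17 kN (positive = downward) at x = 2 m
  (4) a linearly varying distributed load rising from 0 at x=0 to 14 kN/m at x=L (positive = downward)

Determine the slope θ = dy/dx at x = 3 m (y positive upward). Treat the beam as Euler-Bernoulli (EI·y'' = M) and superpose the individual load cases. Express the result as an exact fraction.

θ(3) = 387739/648000000 rad

Load 1 — point force P=8 kN at a=4/3 m (b=L-a=8/3):
  θ_1 = -Pa(2L²-6Lx+3x²+a²)/(6LEI)  [x>a] = -8·(4/3)·(2·4²-6·4·3+3·3²+(4/3)²)/(6·4·100000) = 101/2025000 rad
Load 2 — uniform load w=16 kN/m over full span:
  θ_2 = -w(L³-6Lx²+4x³)/(24EI) = -16·(4³-6·4·3²+4·3³)/(24·100000) = 11/37500 rad
Load 3 — point force P=17 kN at a=2 m (b=L-a=2):
  θ_3 = -Pa(2L²-6Lx+3x²+a²)/(6LEI)  [x>a] = -17·2·(2·4²-6·4·3+3·3²+2²)/(6·4·100000) = 51/400000 rad
Load 4 — triangular load w₀=14 kN/m (0→w₀ over full span):
  θ_4 = -w₀(7L⁴-30L²x²+15x⁴)/(360LEI) = -14·(7·4⁴-30·4²·3²+15·3⁴)/(360·4·100000) = 9191/72000000 rad
Superposition: θ = Σ θ_i = 387739/648000000 rad ≈ 0.000598 rad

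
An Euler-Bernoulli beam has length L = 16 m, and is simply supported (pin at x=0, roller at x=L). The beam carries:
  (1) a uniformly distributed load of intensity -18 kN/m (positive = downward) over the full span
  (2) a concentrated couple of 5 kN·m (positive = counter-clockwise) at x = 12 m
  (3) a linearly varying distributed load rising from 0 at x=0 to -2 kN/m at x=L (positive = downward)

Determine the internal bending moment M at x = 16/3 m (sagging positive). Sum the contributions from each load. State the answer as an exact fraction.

M(16/3) = -43385/81 kN·m

Load 1 — uniform load w=-18 kN/m over full span:
  M_1 = wx(L-x)/2 = (-18)·(16/3)·(16-(16/3))/2 = -512 kN·m
Load 2 — applied couple M₀=5 kN·m at a=12 m (b=L-a=4):
  M_2 = M₀x/L  [x≤a] = 5·(16/3)/16 = 5/3 kN·m
Load 3 — triangular load w₀=-2 kN/m (0→w₀ over full span):
  M_3 = w₀Lx/6 - w₀x³/(6L) = (-2)·16·(16/3)/6 - (-2)·(16/3)³/(6·16) = -2048/81 kN·m
Superposition: M = Σ M_i = -43385/81 kN·m ≈ -535.617284 kN·m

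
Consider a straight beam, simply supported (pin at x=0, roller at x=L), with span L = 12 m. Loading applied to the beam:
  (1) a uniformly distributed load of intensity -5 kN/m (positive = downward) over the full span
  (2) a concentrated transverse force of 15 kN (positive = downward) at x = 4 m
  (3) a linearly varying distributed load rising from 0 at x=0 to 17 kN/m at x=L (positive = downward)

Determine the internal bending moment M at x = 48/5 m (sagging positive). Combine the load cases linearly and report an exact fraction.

M(48/5) = 8988/125 kN·m

Load 1 — uniform load w=-5 kN/m over full span:
  M_1 = wx(L-x)/2 = (-5)·(48/5)·(12-(48/5))/2 = -288/5 kN·m
Load 2 — point force P=15 kN at a=4 m (b=L-a=8):
  M_2 = Pa(L-x)/L  [x>a] = 15·4·(12-(48/5))/12 = 12 kN·m
Load 3 — triangular load w₀=17 kN/m (0→w₀ over full span):
  M_3 = w₀Lx/6 - w₀x³/(6L) = 17·12·(48/5)/6 - 17·(48/5)³/(6·12) = 14688/125 kN·m
Superposition: M = Σ M_i = 8988/125 kN·m ≈ 71.904000 kN·m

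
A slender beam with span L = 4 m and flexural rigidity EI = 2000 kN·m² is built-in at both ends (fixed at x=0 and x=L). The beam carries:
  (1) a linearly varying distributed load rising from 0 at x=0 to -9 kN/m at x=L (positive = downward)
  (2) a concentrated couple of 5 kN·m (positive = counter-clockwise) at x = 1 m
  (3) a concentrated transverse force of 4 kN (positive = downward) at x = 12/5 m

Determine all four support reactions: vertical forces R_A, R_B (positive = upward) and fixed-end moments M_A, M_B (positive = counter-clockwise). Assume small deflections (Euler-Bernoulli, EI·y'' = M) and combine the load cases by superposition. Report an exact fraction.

R_A = -10343/4000 kN, M_A = -8403/2000 kN·m, R_B = -45657/4000 kN, M_B = 12917/2000 kN·m

Load 1 — triangular load w₀=-9 kN/m (0→w₀ over full span):
  R_A = 3w₀L/20 = 3·(-9)·4/20 = -27/5 kN
  M_A = w₀L²/30 = (-9)·4²/30 = -24/5 kN·m
  R_B = 7w₀L/20 = 7·(-9)·4/20 = -63/5 kN
  M_B = -w₀L²/20 = -(-9)·4²/20 = 36/5 kN·m
Load 2 — applied couple M₀=5 kN·m at a=1 m (b=L-a=3):
  R_A = 6M₀ab/L³ = 6·5·1·3/4³ = 45/32 kN
  M_A = M₀b(2a-b)/L² = 5·3·(2·1-3)/4² = -15/16 kN·m
  R_B = -6M₀ab/L³ = -6·5·1·3/4³ = -45/32 kN
  M_B = M₀a(2b-a)/L² = 5·1·(2·3-1)/4² = 25/16 kN·m
Load 3 — point force P=4 kN at a=12/5 m (b=L-a=8/5):
  R_A = Pb²(3a+b)/L³ = 4·(8/5)²·(3·(12/5)+(8/5))/4³ = 176/125 kN
  M_A = Pab²/L² = 4·(12/5)·(8/5)²/4² = 192/125 kN·m
  R_B = Pa²(a+3b)/L³ = 4·(12/5)²·((12/5)+3·(8/5))/4³ = 324/125 kN
  M_B = -Pa²b/L² = -4·(12/5)²·(8/5)/4² = -288/125 kN·m
Superposition: R_A = -10343/4000 kN, M_A = -8403/2000 kN·m, R_B = -45657/4000 kN, M_B = 12917/2000 kN·m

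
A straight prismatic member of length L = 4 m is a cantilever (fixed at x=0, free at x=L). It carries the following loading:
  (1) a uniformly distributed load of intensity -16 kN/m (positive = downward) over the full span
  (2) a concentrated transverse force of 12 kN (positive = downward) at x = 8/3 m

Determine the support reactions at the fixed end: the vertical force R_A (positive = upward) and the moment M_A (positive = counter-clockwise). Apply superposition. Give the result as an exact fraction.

Load 1 — uniform load w=-16 kN/m over full span:
  R_A = wL = (-16)·4 = -64 kN
  M_A = wL²/2 = (-16)·4²/2 = -128 kN·m
Load 2 — point force P=12 kN at a=8/3 m (b=L-a=4/3):
  R_A = P = 12 kN
  M_A = Pa = 12·(8/3) = 32 kN·m
Superposition: R_A = -52 kN, M_A = -96 kN·m

R_A = -52 kN, M_A = -96 kN·m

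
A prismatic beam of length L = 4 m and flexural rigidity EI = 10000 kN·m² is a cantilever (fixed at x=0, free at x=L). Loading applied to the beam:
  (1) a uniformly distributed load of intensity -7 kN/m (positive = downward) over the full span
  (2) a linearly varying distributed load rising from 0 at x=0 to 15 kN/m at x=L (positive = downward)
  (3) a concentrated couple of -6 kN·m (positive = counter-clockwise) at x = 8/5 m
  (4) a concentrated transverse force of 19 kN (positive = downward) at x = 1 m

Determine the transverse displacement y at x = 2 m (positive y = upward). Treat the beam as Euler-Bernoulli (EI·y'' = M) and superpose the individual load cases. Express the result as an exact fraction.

y(2) = -3451/500000 m

Load 1 — uniform load w=-7 kN/m over full span:
  y_1 = -wx²(x²-4Lx+6L²)/(24EI) = -(-7)·2²·(2²-4·4·2+6·4²)/(24·10000) = 119/15000 m
Load 2 — triangular load w₀=15 kN/m (0→w₀ over full span):
  y_2 = (w₀Lx³/12-w₀L²x²/6-w₀x⁵/(120L))/EI = (15·4·2³/12-15·4²·2²/6-15·2⁵/(120·4))/10000 = -121/10000 m
Load 3 — applied couple M₀=-6 kN·m at a=8/5 m (b=L-a=12/5):
  y_3 = M₀a(2x-a)/(2EI)  [x>a] = (-6)·(8/5)·(2·2-(8/5))/(2·10000) = -18/15625 m
Load 4 — point force P=19 kN at a=1 m (b=L-a=3):
  y_4 = -Pa²(3x-a)/(6EI)  [x>a] = -19·1²·(3·2-1)/(6·10000) = -19/12000 m
Superposition: y = Σ y_i = -3451/500000 m ≈ -0.006902 m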